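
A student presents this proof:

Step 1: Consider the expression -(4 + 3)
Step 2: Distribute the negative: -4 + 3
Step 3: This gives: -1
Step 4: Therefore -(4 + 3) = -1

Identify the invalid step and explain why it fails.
Step 2: Distribute the negative: -4 + 3

Step 2 incorrectly distributes the negative sign. The correct distribution is -(4 + 3) = -4 - 3 = -7. The negative must be applied to both terms, not just the first. The error treats -(4 + 3) as -4 + 3, which equals -1 instead of -7.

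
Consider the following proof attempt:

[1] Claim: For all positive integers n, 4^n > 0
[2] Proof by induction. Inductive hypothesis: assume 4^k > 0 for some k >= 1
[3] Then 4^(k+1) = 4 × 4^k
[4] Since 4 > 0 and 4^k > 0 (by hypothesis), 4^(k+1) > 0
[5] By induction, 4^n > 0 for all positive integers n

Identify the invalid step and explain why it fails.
Step 5: By induction, 4^n > 0 for all positive integers n

Step 5 concludes the proof by induction, but no base case was ever established. A valid induction proof requires: (1) a base case proving 4^1 > 0, and (2) an inductive step showing IF 4^k > 0 THEN 4^(k+1) > 0. Steps 2-4 correctly establish the inductive step, but without the base case the conclusion in step 5 does not follow.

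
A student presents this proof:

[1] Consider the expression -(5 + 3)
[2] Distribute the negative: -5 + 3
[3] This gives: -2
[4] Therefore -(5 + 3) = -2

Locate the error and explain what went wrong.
Step 2: Distribute the negative: -5 + 3

Step 2 incorrectly distributes the negative sign. The correct distribution is -(5 + 3) = -5 - 3 = -8. The negative must be applied to both terms, not just the first. The error treats -(5 + 3) as -5 + 3, which equals -2 instead of -8.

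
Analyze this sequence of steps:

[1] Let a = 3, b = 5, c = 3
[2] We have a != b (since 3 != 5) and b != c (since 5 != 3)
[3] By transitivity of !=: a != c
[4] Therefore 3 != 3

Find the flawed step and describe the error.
Step 3: By transitivity of !=: a != c

Step 3 incorrectly applies transitivity to the '!=' relation. Transitivity states: if a R b and b R c, then a R c. However, '!=' is not transitive. Counterexample: 3 != 5 and 5 != 3, but 3 = 3 (both equal 3). Transitivity holds for relations like <, <=, =, but not for !=.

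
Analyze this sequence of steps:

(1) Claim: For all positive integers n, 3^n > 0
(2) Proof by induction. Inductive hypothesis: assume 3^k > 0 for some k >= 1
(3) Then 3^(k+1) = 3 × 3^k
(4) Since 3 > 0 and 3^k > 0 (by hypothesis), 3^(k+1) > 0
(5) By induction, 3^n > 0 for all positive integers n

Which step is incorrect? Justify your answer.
Step 5: By induction, 3^n > 0 for all positive integers n

Step 5 concludes the proof by induction, but no base case was ever established. A valid induction proof requires: (1) a base case proving 3^1 > 0, and (2) an inductive step showing IF 3^k > 0 THEN 3^(k+1) > 0. Steps 2-4 correctly establish the inductive step, but without the base case the conclusion in step 5 does not follow.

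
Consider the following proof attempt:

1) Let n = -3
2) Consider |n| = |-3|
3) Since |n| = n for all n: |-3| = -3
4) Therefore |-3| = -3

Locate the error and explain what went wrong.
Step 3: Since |n| = n for all n: |-3| = -3

Step 3 incorrectly states that |n| = n for all n. The correct definition is |n| = n when n >= 0, and |n| = -n when n < 0. Since -3 < 0, we have |-3| = -(-3) = 3, not -3.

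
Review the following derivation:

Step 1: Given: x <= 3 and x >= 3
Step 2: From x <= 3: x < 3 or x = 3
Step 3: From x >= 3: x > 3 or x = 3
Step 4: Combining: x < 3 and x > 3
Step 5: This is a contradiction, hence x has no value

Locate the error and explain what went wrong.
Step 4: Combining: x < 3 and x > 3

Step 4 incorrectly combines the conditions. From x <= 3 and x >= 3, the intersection is x = 3. The error treats the 'or' cases as 'and' requirements. The correct conclusion is that x = 3 is the unique solution, not that no solution exists.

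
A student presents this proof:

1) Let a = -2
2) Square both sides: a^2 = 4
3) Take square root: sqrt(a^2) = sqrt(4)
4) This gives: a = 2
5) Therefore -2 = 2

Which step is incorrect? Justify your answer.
Step 4: This gives: a = 2

Step 4 incorrectly states that sqrt(a^2) = a. The correct identity is sqrt(a^2) = |a|. Since a = -2 < 0, we have sqrt(a^2) = |-2| = 2, not a = -2.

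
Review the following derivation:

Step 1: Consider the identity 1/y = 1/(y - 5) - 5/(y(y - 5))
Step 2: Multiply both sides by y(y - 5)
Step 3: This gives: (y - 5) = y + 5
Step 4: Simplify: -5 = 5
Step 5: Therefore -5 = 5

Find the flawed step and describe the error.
Step 3: This gives: (y - 5) = y + 5

Step 3 makes a sign error when clearing denominators. Multiplying -5/(y(y - 5)) by y(y - 5) gives -5, not +5. The correct result is (y - 5) = y - 5, which is trivially true, not (y - 5) = y + 5. (Step 1 is a valid identity: 1/(y - 5) - 5/(y(y - 5)) = (y - 5)/(y(y - 5)) = 1/y.)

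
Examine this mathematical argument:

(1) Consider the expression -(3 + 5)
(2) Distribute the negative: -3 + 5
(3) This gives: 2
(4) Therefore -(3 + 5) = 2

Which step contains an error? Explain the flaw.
Step 2: Distribute the negative: -3 + 5

Step 2 incorrectly distributes the negative sign. The correct distribution is -(3 + 5) = -3 - 5 = -8. The negative must be applied to both terms, not just the first. The error treats -(3 + 5) as -3 + 5, which equals 2 instead of -8.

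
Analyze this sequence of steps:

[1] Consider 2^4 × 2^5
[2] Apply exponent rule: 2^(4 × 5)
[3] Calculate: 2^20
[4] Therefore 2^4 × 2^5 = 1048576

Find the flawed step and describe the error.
Step 2: Apply exponent rule: 2^(4 × 5)

Step 2 incorrectly states that a^b × a^c = a^(b×c). The correct rule is a^b × a^c = a^(b+c). The actual value is 2^4 × 2^5 = 2^9 = 512, not 2^20 = 1048576.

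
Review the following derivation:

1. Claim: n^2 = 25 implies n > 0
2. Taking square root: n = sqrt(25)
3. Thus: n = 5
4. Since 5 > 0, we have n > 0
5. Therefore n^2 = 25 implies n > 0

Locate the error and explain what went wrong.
Step 2: Taking square root: n = sqrt(25)

Step 2 takes the square root and assumes the positive root only. The equation n^2 = 25 actually has two solutions: n = 5 and n = -5. The proof silently assumes n > 0 without justification, then uses this assumption to conclude n > 0, which is circular. The counterexample n = -5 shows the claim is false.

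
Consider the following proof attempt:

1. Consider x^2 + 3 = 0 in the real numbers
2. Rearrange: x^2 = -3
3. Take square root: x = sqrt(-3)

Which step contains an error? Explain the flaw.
Step 3: Take square root: x = sqrt(-3)

Step 3 takes the square root of -3, which is negative. In the real number system, the square root of a negative number is undefined. The equation x^2 + 3 = 0 has no real solutions. Square roots of negative numbers only exist in the complex numbers.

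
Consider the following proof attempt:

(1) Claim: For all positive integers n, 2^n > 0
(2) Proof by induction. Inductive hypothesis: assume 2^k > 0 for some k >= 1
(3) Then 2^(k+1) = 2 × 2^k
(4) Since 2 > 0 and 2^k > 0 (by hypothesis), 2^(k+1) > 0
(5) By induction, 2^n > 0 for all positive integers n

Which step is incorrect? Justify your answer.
Step 5: By induction, 2^n > 0 for all positive integers n

Step 5 concludes the proof by induction, but no base case was ever established. A valid induction proof requires: (1) a base case proving 2^1 > 0, and (2) an inductive step showing IF 2^k > 0 THEN 2^(k+1) > 0. Steps 2-4 correctly establish the inductive step, but without the base case the conclusion in step 5 does not follow.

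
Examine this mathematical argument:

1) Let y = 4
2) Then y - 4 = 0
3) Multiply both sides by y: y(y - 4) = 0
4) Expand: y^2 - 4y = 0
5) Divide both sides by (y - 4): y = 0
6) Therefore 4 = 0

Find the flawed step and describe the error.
Step 5: Divide both sides by (y - 4): y = 0

Step 5 divides both sides by (y - 4). However, since y = 4, we have (y - 4) = 0. Division by zero is undefined, making this step invalid.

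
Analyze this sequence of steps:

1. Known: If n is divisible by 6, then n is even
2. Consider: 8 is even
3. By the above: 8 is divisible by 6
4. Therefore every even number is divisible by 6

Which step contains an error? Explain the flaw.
Step 3: By the above: 8 is divisible by 6

Step 3 commits the fallacy of affirming the consequent. The known fact 'divisible by 6 → even' does NOT imply 'even → divisible by 6'. That would be the converse, which is false. For example, 8 is even but 8 ÷ 6 = 1.33, which is not an integer.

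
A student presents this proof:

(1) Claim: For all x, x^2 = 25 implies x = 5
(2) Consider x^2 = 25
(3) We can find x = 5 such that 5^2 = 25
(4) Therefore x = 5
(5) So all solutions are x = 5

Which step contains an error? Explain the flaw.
Step 4: Therefore x = 5

Step 4 incorrectly concludes that x = 5 is the only solution. The proof shows that x = 5 is A solution (existence), but does not show it is the ONLY solution (uniqueness). In fact, x = -5 is also a solution since (-5)^2 = 25. Finding one solution doesn't prove there are no others.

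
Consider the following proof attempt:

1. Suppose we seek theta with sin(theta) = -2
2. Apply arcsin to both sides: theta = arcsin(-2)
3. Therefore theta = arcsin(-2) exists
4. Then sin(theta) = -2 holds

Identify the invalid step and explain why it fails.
Step 2: Apply arcsin to both sides: theta = arcsin(-2)

Step 2 applies arcsin to -2. However, arcsin(x) is only defined for x in [-1, 1] because sin(theta) can only produce values in that range. Since |-2| > 1, arcsin(-2) is undefined. There is no angle whose sine equals -2.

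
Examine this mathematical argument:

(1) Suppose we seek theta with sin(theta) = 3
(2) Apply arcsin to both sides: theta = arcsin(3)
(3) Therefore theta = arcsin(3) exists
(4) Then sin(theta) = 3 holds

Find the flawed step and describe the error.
Step 2: Apply arcsin to both sides: theta = arcsin(3)

Step 2 applies arcsin to 3. However, arcsin(x) is only defined for x in [-1, 1] because sin(theta) can only produce values in that range. Since |3| > 1, arcsin(3) is undefined. There is no angle whose sine equals 3.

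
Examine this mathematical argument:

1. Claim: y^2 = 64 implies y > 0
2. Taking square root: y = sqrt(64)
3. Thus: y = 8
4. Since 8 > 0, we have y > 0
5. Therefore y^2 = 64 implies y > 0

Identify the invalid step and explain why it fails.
Step 2: Taking square root: y = sqrt(64)

Step 2 takes the square root and assumes the positive root only. The equation y^2 = 64 actually has two solutions: y = 8 and y = -8. The proof silently assumes y > 0 without justification, then uses this assumption to conclude y > 0, which is circular. The counterexample y = -8 shows the claim is false.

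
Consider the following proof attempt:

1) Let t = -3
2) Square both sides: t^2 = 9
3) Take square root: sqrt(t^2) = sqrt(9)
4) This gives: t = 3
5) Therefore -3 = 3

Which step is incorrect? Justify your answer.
Step 4: This gives: t = 3

Step 4 incorrectly states that sqrt(t^2) = t. The correct identity is sqrt(t^2) = |t|. Since t = -3 < 0, we have sqrt(t^2) = |-3| = 3, not t = -3.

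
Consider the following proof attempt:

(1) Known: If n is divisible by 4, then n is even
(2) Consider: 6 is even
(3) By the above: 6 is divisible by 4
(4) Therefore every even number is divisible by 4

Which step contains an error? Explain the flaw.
Step 3: By the above: 6 is divisible by 4

Step 3 commits the fallacy of affirming the consequent. The known fact 'divisible by 4 → even' does NOT imply 'even → divisible by 4'. That would be the converse, which is false. For example, 6 is even but 6 ÷ 4 = 1.50, which is not an integer.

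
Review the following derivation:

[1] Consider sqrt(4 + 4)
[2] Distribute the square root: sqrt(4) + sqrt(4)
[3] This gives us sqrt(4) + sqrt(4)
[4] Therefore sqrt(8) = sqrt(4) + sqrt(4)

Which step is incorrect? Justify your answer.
Step 2: Distribute the square root: sqrt(4) + sqrt(4)

Step 2 incorrectly 'distributes' the square root over addition. The square root function does not distribute: sqrt(a + b) ≠ sqrt(a) + sqrt(b). In fact, sqrt(4 + 4) = sqrt(8) ≈ 2.8284, while sqrt(4) + sqrt(4) ≈ 4.0000.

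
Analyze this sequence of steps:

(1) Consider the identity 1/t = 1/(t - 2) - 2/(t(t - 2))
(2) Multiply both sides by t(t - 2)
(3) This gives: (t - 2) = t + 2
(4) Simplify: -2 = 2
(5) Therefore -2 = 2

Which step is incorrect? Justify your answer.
Step 3: This gives: (t - 2) = t + 2

Step 3 makes a sign error when clearing denominators. Multiplying -2/(t(t - 2)) by t(t - 2) gives -2, not +2. The correct result is (t - 2) = t - 2, which is trivially true, not (t - 2) = t + 2. (Step 1 is a valid identity: 1/(t - 2) - 2/(t(t - 2)) = (t - 2)/(t(t - 2)) = 1/t.)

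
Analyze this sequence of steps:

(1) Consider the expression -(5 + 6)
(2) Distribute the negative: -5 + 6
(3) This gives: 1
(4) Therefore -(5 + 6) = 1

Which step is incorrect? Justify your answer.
Step 2: Distribute the negative: -5 + 6

Step 2 incorrectly distributes the negative sign. The correct distribution is -(5 + 6) = -5 - 6 = -11. The negative must be applied to both terms, not just the first. The error treats -(5 + 6) as -5 + 6, which equals 1 instead of -11.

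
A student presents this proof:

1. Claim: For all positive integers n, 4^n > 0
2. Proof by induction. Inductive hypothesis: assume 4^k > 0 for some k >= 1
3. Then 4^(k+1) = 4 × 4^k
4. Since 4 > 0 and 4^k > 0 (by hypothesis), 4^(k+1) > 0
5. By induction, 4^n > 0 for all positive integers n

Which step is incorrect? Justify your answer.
Step 5: By induction, 4^n > 0 for all positive integers n

Step 5 concludes the proof by induction, but no base case was ever established. A valid induction proof requires: (1) a base case proving 4^1 > 0, and (2) an inductive step showing IF 4^k > 0 THEN 4^(k+1) > 0. Steps 2-4 correctly establish the inductive step, but without the base case the conclusion in step 5 does not follow.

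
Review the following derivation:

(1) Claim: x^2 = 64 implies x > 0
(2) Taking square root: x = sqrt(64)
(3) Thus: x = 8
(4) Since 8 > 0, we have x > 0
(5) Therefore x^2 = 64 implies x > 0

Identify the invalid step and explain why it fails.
Step 2: Taking square root: x = sqrt(64)

Step 2 takes the square root and assumes the positive root only. The equation x^2 = 64 actually has two solutions: x = 8 and x = -8. The proof silently assumes x > 0 without justification, then uses this assumption to conclude x > 0, which is circular. The counterexample x = -8 shows the claim is false.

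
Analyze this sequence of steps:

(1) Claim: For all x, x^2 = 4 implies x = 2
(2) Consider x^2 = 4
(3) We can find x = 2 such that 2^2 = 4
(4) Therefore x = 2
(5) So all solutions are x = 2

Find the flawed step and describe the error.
Step 4: Therefore x = 2

Step 4 incorrectly concludes that x = 2 is the only solution. The proof shows that x = 2 is A solution (existence), but does not show it is the ONLY solution (uniqueness). In fact, x = -2 is also a solution since (-2)^2 = 4. Finding one solution doesn't prove there are no others.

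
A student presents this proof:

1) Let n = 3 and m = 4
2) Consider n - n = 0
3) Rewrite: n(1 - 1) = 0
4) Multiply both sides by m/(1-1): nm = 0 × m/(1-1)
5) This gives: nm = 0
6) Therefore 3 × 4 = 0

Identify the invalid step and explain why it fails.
Step 4: Multiply both sides by m/(1-1): nm = 0 × m/(1-1)

Step 4 multiplies both sides by m/(1-1). However, 1-1 = 0, so this is multiplication by m/0, which is undefined. We cannot multiply by an undefined expression.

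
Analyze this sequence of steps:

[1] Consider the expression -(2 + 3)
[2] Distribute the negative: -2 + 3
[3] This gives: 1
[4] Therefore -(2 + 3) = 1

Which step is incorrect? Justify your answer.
Step 2: Distribute the negative: -2 + 3

Step 2 incorrectly distributes the negative sign. The correct distribution is -(2 + 3) = -2 - 3 = -5. The negative must be applied to both terms, not just the first. The error treats -(2 + 3) as -2 + 3, which equals 1 instead of -5.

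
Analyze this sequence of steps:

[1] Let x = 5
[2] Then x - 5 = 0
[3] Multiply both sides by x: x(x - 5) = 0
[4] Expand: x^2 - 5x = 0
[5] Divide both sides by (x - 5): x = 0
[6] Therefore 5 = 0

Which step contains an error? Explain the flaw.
Step 5: Divide both sides by (x - 5): x = 0

Step 5 divides both sides by (x - 5). However, since x = 5, we have (x - 5) = 0. Division by zero is undefined, making this step invalid.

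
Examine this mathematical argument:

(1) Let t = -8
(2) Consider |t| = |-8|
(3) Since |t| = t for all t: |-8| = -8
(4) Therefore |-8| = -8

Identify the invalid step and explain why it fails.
Step 3: Since |t| = t for all t: |-8| = -8

Step 3 incorrectly states that |t| = t for all t. The correct definition is |t| = t when t >= 0, and |t| = -t when t < 0. Since -8 < 0, we have |-8| = -(-8) = 8, not -8.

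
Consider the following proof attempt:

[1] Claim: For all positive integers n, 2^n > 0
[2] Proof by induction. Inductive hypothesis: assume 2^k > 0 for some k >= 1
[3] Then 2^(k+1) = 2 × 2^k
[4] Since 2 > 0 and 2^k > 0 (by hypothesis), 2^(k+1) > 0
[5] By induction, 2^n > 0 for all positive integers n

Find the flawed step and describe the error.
Step 5: By induction, 2^n > 0 for all positive integers n

Step 5 concludes the proof by induction, but no base case was ever established. A valid induction proof requires: (1) a base case proving 2^1 > 0, and (2) an inductive step showing IF 2^k > 0 THEN 2^(k+1) > 0. Steps 2-4 correctly establish the inductive step, but without the base case the conclusion in step 5 does not follow.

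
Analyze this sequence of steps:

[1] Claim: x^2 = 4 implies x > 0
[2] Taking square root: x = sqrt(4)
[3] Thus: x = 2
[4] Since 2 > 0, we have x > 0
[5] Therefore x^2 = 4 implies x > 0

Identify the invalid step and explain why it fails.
Step 2: Taking square root: x = sqrt(4)

Step 2 takes the square root and assumes the positive root only. The equation x^2 = 4 actually has two solutions: x = 2 and x = -2. The proof silently assumes x > 0 without justification, then uses this assumption to conclude x > 0, which is circular. The counterexample x = -2 shows the claim is false.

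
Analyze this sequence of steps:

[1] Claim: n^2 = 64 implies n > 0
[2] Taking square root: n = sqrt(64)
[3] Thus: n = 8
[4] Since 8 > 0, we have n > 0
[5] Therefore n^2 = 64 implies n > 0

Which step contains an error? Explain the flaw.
Step 2: Taking square root: n = sqrt(64)

Step 2 takes the square root and assumes the positive root only. The equation n^2 = 64 actually has two solutions: n = 8 and n = -8. The proof silently assumes n > 0 without justification, then uses this assumption to conclude n > 0, which is circular. The counterexample n = -8 shows the claim is false.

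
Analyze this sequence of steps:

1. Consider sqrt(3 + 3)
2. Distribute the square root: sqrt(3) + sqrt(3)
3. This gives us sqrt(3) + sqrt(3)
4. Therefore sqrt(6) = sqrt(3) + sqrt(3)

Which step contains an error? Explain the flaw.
Step 2: Distribute the square root: sqrt(3) + sqrt(3)

Step 2 incorrectly 'distributes' the square root over addition. The square root function does not distribute: sqrt(a + b) ≠ sqrt(a) + sqrt(b). In fact, sqrt(3 + 3) = sqrt(6) ≈ 2.4495, while sqrt(3) + sqrt(3) ≈ 3.4641.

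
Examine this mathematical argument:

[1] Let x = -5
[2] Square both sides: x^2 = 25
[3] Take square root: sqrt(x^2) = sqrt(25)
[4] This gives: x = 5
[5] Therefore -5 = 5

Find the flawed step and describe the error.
Step 4: This gives: x = 5

Step 4 incorrectly states that sqrt(x^2) = x. The correct identity is sqrt(x^2) = |x|. Since x = -5 < 0, we have sqrt(x^2) = |-5| = 5, not x = -5.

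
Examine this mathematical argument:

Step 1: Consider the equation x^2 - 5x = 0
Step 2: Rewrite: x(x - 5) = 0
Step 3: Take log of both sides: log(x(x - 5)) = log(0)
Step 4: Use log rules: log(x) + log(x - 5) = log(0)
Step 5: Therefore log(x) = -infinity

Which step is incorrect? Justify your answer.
Step 3: Take log of both sides: log(x(x - 5)) = log(0)

Step 3 takes the logarithm of both sides, resulting in log(0) on the right side. The logarithm is only defined for positive numbers; log(0) is undefined (approaches negative infinity). This operation is invalid.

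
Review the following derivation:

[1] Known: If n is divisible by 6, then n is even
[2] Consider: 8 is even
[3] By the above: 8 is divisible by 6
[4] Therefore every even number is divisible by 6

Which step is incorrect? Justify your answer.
Step 3: By the above: 8 is divisible by 6

Step 3 commits the fallacy of affirming the consequent. The known fact 'divisible by 6 → even' does NOT imply 'even → divisible by 6'. That would be the converse, which is false. For example, 8 is even but 8 ÷ 6 = 1.33, which is not an integer.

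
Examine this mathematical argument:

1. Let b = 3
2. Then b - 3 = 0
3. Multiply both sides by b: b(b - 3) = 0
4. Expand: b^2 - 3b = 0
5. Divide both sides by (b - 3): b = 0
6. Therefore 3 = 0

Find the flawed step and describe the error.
Step 5: Divide both sides by (b - 3): b = 0

Step 5 divides both sides by (b - 3). However, since b = 3, we have (b - 3) = 0. Division by zero is undefined, making this step invalid.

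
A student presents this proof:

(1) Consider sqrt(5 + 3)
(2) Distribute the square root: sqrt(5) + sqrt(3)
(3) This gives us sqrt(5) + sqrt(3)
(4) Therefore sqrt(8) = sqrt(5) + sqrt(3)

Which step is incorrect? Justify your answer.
Step 2: Distribute the square root: sqrt(5) + sqrt(3)

Step 2 incorrectly 'distributes' the square root over addition. The square root function does not distribute: sqrt(a + b) ≠ sqrt(a) + sqrt(b). In fact, sqrt(5 + 3) = sqrt(8) ≈ 2.8284, while sqrt(5) + sqrt(3) ≈ 3.9681.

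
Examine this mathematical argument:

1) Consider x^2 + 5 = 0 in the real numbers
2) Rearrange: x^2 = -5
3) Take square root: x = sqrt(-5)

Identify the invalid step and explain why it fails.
Step 3: Take square root: x = sqrt(-5)

Step 3 takes the square root of -5, which is negative. In the real number system, the square root of a negative number is undefined. The equation x^2 + 5 = 0 has no real solutions. Square roots of negative numbers only exist in the complex numbers.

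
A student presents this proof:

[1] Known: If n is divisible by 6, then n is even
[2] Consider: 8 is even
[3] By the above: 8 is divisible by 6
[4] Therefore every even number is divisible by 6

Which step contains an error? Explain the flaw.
Step 3: By the above: 8 is divisible by 6

Step 3 commits the fallacy of affirming the consequent. The known fact 'divisible by 6 → even' does NOT imply 'even → divisible by 6'. That would be the converse, which is false. For example, 8 is even but 8 ÷ 6 = 1.33, which is not an integer.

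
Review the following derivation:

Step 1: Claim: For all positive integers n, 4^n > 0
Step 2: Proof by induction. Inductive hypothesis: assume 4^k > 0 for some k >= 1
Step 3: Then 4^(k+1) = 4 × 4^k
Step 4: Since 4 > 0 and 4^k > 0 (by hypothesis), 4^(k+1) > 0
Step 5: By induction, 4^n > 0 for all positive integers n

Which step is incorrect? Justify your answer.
Step 5: By induction, 4^n > 0 for all positive integers n

Step 5 concludes the proof by induction, but no base case was ever established. A valid induction proof requires: (1) a base case proving 4^1 > 0, and (2) an inductive step showing IF 4^k > 0 THEN 4^(k+1) > 0. Steps 2-4 correctly establish the inductive step, but without the base case the conclusion in step 5 does not follow.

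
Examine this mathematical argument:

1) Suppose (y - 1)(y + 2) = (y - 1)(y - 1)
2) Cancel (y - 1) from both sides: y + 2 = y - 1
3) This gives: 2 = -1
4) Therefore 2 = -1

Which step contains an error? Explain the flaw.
Step 2: Cancel (y - 1) from both sides: y + 2 = y - 1

Step 2 cancels (y - 1) from both sides. This is only valid if (y - 1) ≠ 0, i.e., y ≠ 1. When y = 1, both sides equal zero regardless of the other factors. The correct approach requires considering y = 1 as a separate case.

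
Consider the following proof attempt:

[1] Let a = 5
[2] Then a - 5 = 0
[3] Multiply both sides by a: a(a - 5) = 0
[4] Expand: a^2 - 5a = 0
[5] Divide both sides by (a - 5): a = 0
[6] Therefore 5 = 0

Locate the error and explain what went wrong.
Step 5: Divide both sides by (a - 5): a = 0

Step 5 divides both sides by (a - 5). However, since a = 5, we have (a - 5) = 0. Division by zero is undefined, making this step invalid.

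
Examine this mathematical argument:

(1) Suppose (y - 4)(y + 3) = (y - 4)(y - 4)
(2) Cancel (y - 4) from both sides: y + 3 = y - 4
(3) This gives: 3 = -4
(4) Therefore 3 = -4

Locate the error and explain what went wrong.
Step 2: Cancel (y - 4) from both sides: y + 3 = y - 4

Step 2 cancels (y - 4) from both sides. This is only valid if (y - 4) ≠ 0, i.e., y ≠ 4. When y = 4, both sides equal zero regardless of the other factors. The correct approach requires considering y = 4 as a separate case.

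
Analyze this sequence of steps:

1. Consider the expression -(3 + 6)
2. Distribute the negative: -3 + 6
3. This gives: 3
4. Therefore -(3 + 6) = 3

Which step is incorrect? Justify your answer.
Step 2: Distribute the negative: -3 + 6

Step 2 incorrectly distributes the negative sign. The correct distribution is -(3 + 6) = -3 - 6 = -9. The negative must be applied to both terms, not just the first. The error treats -(3 + 6) as -3 + 6, which equals 3 instead of -9.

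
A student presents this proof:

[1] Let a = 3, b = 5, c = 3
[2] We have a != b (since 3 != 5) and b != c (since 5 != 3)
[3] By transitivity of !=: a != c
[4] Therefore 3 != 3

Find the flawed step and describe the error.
Step 3: By transitivity of !=: a != c

Step 3 incorrectly applies transitivity to the '!=' relation. Transitivity states: if a R b and b R c, then a R c. However, '!=' is not transitive. Counterexample: 3 != 5 and 5 != 3, but 3 = 3 (both equal 3). Transitivity holds for relations like <, <=, =, but not for !=.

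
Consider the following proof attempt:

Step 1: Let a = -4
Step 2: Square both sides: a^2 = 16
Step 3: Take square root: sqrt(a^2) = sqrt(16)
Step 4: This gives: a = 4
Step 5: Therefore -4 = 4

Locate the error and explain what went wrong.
Step 4: This gives: a = 4

Step 4 incorrectly states that sqrt(a^2) = a. The correct identity is sqrt(a^2) = |a|. Since a = -4 < 0, we have sqrt(a^2) = |-4| = 4, not a = -4.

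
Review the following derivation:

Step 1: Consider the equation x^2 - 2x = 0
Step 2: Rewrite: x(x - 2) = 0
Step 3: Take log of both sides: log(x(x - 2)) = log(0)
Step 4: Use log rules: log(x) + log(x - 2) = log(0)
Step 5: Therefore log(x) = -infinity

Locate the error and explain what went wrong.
Step 3: Take log of both sides: log(x(x - 2)) = log(0)

Step 3 takes the logarithm of both sides, resulting in log(0) on the right side. The logarithm is only defined for positive numbers; log(0) is undefined (approaches negative infinity). This operation is invalid.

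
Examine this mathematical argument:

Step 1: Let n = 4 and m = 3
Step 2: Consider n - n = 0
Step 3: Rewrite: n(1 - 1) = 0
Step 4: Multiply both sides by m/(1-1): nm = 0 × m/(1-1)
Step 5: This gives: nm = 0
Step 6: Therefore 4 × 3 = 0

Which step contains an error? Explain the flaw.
Step 4: Multiply both sides by m/(1-1): nm = 0 × m/(1-1)

Step 4 multiplies both sides by m/(1-1). However, 1-1 = 0, so this is multiplication by m/0, which is undefined. We cannot multiply by an undefined expression.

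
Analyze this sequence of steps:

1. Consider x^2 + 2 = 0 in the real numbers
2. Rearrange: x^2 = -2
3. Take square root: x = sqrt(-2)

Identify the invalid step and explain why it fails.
Step 3: Take square root: x = sqrt(-2)

Step 3 takes the square root of -2, which is negative. In the real number system, the square root of a negative number is undefined. The equation x^2 + 2 = 0 has no real solutions. Square roots of negative numbers only exist in the complex numbers.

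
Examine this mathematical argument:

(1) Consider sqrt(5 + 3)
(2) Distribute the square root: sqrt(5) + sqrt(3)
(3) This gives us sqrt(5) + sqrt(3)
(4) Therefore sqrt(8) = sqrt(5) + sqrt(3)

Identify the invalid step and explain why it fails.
Step 2: Distribute the square root: sqrt(5) + sqrt(3)

Step 2 incorrectly 'distributes' the square root over addition. The square root function does not distribute: sqrt(a + b) ≠ sqrt(a) + sqrt(b). In fact, sqrt(5 + 3) = sqrt(8) ≈ 2.8284, while sqrt(5) + sqrt(3) ≈ 3.9681.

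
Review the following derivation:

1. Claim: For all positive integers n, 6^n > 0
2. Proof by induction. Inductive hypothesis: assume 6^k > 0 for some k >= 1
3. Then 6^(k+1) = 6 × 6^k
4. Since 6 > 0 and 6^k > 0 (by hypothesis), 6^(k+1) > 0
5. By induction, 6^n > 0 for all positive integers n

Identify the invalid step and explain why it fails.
Step 5: By induction, 6^n > 0 for all positive integers n

Step 5 concludes the proof by induction, but no base case was ever established. A valid induction proof requires: (1) a base case proving 6^1 > 0, and (2) an inductive step showing IF 6^k > 0 THEN 6^(k+1) > 0. Steps 2-4 correctly establish the inductive step, but without the base case the conclusion in step 5 does not follow.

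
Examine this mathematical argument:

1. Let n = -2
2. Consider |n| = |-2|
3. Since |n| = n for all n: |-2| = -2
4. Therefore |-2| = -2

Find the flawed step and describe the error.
Step 3: Since |n| = n for all n: |-2| = -2

Step 3 incorrectly states that |n| = n for all n. The correct definition is |n| = n when n >= 0, and |n| = -n when n < 0. Since -2 < 0, we have |-2| = -(-2) = 2, not -2.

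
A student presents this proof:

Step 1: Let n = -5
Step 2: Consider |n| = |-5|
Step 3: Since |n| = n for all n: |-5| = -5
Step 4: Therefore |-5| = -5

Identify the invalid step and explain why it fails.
Step 3: Since |n| = n for all n: |-5| = -5

Step 3 incorrectly states that |n| = n for all n. The correct definition is |n| = n when n >= 0, and |n| = -n when n < 0. Since -5 < 0, we have |-5| = -(-5) = 5, not -5.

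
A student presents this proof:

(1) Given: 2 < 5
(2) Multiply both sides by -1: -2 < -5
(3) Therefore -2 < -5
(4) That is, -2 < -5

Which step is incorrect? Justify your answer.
Step 2: Multiply both sides by -1: -2 < -5

Step 2 multiplies both sides by -1 but fails to reverse the inequality sign. When multiplying (or dividing) an inequality by a negative number, the direction must be reversed. Since 2 < 5, we should get -2 > -5, i.e., -2 > -5.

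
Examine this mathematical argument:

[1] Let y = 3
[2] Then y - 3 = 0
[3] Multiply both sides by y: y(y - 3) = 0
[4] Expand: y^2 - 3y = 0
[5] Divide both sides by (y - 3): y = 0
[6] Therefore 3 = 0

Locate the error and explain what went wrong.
Step 5: Divide both sides by (y - 3): y = 0

Step 5 divides both sides by (y - 3). However, since y = 3, we have (y - 3) = 0. Division by zero is undefined, making this step invalid.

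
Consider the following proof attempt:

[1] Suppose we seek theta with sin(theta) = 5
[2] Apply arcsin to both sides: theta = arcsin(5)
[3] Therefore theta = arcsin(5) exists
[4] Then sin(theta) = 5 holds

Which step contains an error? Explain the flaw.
Step 2: Apply arcsin to both sides: theta = arcsin(5)

Step 2 applies arcsin to 5. However, arcsin(x) is only defined for x in [-1, 1] because sin(theta) can only produce values in that range. Since |5| > 1, arcsin(5) is undefined. There is no angle whose sine equals 5.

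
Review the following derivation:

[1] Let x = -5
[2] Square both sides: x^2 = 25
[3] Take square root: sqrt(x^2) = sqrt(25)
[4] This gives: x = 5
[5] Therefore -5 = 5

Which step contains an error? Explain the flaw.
Step 4: This gives: x = 5

Step 4 incorrectly states that sqrt(x^2) = x. The correct identity is sqrt(x^2) = |x|. Since x = -5 < 0, we have sqrt(x^2) = |-5| = 5, not x = -5.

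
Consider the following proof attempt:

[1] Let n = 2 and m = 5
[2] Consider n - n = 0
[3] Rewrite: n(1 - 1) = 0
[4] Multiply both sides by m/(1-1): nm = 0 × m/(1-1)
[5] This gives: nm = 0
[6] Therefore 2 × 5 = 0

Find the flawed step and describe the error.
Step 4: Multiply both sides by m/(1-1): nm = 0 × m/(1-1)

Step 4 multiplies both sides by m/(1-1). However, 1-1 = 0, so this is multiplication by m/0, which is undefined. We cannot multiply by an undefined expression.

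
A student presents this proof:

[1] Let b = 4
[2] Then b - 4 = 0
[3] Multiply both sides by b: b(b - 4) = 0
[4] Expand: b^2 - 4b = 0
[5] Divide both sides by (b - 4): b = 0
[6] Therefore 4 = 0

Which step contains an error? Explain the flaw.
Step 5: Divide both sides by (b - 4): b = 0

Step 5 divides both sides by (b - 4). However, since b = 4, we have (b - 4) = 0. Division by zero is undefined, making this step invalid.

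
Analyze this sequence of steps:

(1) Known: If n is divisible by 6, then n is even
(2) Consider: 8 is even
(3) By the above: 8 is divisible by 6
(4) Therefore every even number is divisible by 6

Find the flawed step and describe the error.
Step 3: By the above: 8 is divisible by 6

Step 3 commits the fallacy of affirming the consequent. The known fact 'divisible by 6 → even' does NOT imply 'even → divisible by 6'. That would be the converse, which is false. For example, 8 is even but 8 ÷ 6 = 1.33, which is not an integer.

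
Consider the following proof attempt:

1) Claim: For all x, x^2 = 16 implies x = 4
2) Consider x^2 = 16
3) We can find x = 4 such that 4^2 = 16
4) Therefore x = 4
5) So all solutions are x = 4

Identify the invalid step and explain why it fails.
Step 4: Therefore x = 4

Step 4 incorrectly concludes that x = 4 is the only solution. The proof shows that x = 4 is A solution (existence), but does not show it is the ONLY solution (uniqueness). In fact, x = -4 is also a solution since (-4)^2 = 16. Finding one solution doesn't prove there are no others.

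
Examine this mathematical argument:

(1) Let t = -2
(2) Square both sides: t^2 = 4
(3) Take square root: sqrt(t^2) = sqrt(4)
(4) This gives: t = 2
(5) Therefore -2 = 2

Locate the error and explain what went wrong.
Step 4: This gives: t = 2

Step 4 incorrectly states that sqrt(t^2) = t. The correct identity is sqrt(t^2) = |t|. Since t = -2 < 0, we have sqrt(t^2) = |-2| = 2, not t = -2.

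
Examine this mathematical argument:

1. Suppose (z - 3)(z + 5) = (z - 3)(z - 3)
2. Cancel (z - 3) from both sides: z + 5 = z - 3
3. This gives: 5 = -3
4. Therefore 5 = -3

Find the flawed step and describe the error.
Step 2: Cancel (z - 3) from both sides: z + 5 = z - 3

Step 2 cancels (z - 3) from both sides. This is only valid if (z - 3) ≠ 0, i.e., z ≠ 3. When z = 3, both sides equal zero regardless of the other factors. The correct approach requires considering z = 3 as a separate case.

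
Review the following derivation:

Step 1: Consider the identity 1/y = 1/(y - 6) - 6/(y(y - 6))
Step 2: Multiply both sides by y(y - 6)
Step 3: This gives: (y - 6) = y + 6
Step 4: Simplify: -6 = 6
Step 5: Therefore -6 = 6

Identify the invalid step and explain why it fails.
Step 3: This gives: (y - 6) = y + 6

Step 3 makes a sign error when clearing denominators. Multiplying -6/(y(y - 6)) by y(y - 6) gives -6, not +6. The correct result is (y - 6) = y - 6, which is trivially true, not (y - 6) = y + 6. (Step 1 is a valid identity: 1/(y - 6) - 6/(y(y - 6)) = (y - 6)/(y(y - 6)) = 1/y.)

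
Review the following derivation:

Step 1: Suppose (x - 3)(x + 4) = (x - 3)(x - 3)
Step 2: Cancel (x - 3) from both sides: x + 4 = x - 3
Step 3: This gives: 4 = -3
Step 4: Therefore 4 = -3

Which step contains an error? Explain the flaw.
Step 2: Cancel (x - 3) from both sides: x + 4 = x - 3

Step 2 cancels (x - 3) from both sides. This is only valid if (x - 3) ≠ 0, i.e., x ≠ 3. When x = 3, both sides equal zero regardless of the other factors. The correct approach requires considering x = 3 as a separate case.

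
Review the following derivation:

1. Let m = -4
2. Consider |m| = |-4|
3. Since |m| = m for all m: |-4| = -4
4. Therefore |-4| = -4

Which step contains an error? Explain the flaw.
Step 3: Since |m| = m for all m: |-4| = -4

Step 3 incorrectly states that |m| = m for all m. The correct definition is |m| = m when m >= 0, and |m| = -m when m < 0. Since -4 < 0, we have |-4| = -(-4) = 4, not -4.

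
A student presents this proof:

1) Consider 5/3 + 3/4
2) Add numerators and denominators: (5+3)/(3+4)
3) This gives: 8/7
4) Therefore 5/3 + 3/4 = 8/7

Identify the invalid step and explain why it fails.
Step 2: Add numerators and denominators: (5+3)/(3+4)

Step 2 incorrectly adds fractions by separately adding numerators and denominators. This is wrong. The correct method requires a common denominator: 5/3 + 3/4 = (5×4 + 3×3)/(3×4) = 29/12 = 29/12. The method used gives 8/7, which is different.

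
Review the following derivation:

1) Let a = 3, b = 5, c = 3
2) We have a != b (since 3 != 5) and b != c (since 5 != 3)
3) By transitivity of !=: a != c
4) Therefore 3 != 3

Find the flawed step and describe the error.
Step 3: By transitivity of !=: a != c

Step 3 incorrectly applies transitivity to the '!=' relation. Transitivity states: if a R b and b R c, then a R c. However, '!=' is not transitive. Counterexample: 3 != 5 and 5 != 3, but 3 = 3 (both equal 3). Transitivity holds for relations like <, <=, =, but not for !=.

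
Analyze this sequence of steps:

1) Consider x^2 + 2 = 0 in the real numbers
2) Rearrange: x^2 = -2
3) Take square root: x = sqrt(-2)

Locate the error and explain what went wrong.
Step 3: Take square root: x = sqrt(-2)

Step 3 takes the square root of -2, which is negative. In the real number system, the square root of a negative number is undefined. The equation x^2 + 2 = 0 has no real solutions. Square roots of negative numbers only exist in the complex numbers.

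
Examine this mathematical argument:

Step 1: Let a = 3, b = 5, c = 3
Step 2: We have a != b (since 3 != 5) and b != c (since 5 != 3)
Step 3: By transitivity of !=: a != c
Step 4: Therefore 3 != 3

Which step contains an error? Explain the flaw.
Step 3: By transitivity of !=: a != c

Step 3 incorrectly applies transitivity to the '!=' relation. Transitivity states: if a R b and b R c, then a R c. However, '!=' is not transitive. Counterexample: 3 != 5 and 5 != 3, but 3 = 3 (both equal 3). Transitivity holds for relations like <, <=, =, but not for !=.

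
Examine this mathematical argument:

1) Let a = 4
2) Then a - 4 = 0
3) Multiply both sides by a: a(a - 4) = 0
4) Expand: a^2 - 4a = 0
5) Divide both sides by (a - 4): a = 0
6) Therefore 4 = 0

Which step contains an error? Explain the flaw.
Step 5: Divide both sides by (a - 4): a = 0

Step 5 divides both sides by (a - 4). However, since a = 4, we have (a - 4) = 0. Division by zero is undefined, making this step invalid.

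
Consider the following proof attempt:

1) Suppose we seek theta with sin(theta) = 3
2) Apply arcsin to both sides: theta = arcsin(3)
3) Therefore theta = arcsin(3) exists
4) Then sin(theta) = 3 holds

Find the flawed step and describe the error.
Step 2: Apply arcsin to both sides: theta = arcsin(3)

Step 2 applies arcsin to 3. However, arcsin(x) is only defined for x in [-1, 1] because sin(theta) can only produce values in that range. Since |3| > 1, arcsin(3) is undefined. There is no angle whose sine equals 3.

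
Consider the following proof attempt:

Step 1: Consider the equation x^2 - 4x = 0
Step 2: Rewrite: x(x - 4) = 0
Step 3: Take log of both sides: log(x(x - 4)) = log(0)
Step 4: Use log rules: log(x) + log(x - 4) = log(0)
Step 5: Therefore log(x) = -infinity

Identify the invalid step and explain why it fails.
Step 3: Take log of both sides: log(x(x - 4)) = log(0)

Step 3 takes the logarithm of both sides, resulting in log(0) on the right side. The logarithm is only defined for positive numbers; log(0) is undefined (approaches negative infinity). This operation is invalid.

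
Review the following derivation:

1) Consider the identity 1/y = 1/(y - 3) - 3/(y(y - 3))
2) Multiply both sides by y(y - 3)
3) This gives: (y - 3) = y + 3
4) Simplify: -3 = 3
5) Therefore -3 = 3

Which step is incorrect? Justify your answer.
Step 3: This gives: (y - 3) = y + 3

Step 3 makes a sign error when clearing denominators. Multiplying -3/(y(y - 3)) by y(y - 3) gives -3, not +3. The correct result is (y - 3) = y - 3, which is trivially true, not (y - 3) = y + 3. (Step 1 is a valid identity: 1/(y - 3) - 3/(y(y - 3)) = (y - 3)/(y(y - 3)) = 1/y.)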